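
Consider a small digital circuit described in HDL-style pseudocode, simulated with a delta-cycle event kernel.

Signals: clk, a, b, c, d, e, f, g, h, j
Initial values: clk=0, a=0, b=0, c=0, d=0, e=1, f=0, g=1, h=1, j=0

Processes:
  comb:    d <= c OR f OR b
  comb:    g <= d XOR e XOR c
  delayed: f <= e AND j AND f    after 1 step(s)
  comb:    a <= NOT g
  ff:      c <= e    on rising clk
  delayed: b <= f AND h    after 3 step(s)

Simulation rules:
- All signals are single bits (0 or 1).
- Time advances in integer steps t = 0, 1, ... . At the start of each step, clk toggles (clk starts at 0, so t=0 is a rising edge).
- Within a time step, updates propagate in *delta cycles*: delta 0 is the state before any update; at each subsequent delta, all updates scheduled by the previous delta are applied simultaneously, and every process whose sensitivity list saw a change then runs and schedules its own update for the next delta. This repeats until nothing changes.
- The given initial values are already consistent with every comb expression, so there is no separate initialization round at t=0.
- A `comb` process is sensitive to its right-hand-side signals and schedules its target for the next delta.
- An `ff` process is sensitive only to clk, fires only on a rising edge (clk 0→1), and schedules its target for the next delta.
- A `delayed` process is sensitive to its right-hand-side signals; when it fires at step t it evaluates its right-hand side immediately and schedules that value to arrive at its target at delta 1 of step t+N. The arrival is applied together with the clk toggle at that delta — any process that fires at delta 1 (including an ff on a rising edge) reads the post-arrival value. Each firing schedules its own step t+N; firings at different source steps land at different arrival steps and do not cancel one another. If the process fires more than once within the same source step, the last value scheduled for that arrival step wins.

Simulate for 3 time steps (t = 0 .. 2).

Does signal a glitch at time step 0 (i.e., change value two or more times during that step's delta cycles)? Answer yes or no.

yes

[bits: a,h,e,g,clk,f,c,j,b,d]
t=0: Δ0=0111000000 Δ1=0111100000 Δ2=0111101000 Δ3=0110101001 Δ4=1111101001 Δ5=0111101001 | 5Δ
t=1: Δ0=0111101001 Δ1=0111001001 | 1Δ
t=2: Δ0=0111001001 Δ1=0111101001 | 1Δ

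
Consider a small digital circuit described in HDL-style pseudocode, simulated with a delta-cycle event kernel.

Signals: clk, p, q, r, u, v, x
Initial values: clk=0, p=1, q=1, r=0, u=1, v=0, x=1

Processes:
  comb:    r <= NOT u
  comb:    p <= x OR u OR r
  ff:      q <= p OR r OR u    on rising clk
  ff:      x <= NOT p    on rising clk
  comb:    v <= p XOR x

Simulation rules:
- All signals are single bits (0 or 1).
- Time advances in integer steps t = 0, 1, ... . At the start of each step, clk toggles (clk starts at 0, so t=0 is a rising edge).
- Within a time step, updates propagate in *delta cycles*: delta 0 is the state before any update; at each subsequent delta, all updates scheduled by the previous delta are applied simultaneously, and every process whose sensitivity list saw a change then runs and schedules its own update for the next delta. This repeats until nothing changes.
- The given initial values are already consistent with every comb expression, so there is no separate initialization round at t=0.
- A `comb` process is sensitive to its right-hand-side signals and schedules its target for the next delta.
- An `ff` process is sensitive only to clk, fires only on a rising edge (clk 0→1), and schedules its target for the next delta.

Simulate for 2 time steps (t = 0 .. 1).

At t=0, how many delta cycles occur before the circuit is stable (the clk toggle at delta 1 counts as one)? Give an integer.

3

t=0 Δ0: p=1 clk=0 q=1 u=1 x=1 r=0 v=0
  Δ1: clk:0→1
  Δ2: x:1→0
  Δ3: v:0→1
  (3Δ to stable)
t=1 Δ0: p=1 clk=1 q=1 u=1 x=0 r=0 v=1
  Δ1: clk:1→0
  (1Δ to stable)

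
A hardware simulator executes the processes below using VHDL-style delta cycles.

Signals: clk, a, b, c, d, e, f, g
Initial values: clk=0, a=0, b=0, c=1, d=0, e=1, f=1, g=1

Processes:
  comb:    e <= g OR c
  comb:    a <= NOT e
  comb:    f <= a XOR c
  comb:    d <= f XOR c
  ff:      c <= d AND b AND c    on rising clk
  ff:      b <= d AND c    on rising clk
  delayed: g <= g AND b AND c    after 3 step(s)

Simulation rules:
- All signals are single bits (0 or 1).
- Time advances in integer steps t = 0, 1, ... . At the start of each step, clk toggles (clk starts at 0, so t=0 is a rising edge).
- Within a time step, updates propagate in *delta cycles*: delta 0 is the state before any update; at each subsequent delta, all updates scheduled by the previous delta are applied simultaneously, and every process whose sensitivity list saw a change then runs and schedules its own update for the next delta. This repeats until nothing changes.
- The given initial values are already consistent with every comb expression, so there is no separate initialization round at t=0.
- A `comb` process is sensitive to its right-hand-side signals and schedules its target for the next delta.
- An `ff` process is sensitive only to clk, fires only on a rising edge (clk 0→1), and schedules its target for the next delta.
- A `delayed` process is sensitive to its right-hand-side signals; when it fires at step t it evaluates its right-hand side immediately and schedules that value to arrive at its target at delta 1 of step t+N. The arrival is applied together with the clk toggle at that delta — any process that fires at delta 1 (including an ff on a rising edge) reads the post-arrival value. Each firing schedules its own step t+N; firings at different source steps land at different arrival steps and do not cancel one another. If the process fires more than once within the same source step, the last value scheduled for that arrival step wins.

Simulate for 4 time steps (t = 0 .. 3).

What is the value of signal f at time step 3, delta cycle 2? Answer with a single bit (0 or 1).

[bits: b,e,a,f,g,clk,c,d]
t=0: Δ0=01011010 Δ1=01011110 Δ2=01011100 Δ3=01001101 Δ4=01001100 | 4Δ
t=1: Δ0=01001100 Δ1=01001000 | 1Δ
t=2: Δ0=01001000 Δ1=01001100 | 1Δ
t=3: Δ0=01001100 Δ1=01000000 Δ2=00000000 Δ3=00100000 Δ4=00110000 Δ5=00110001 | 5Δ

0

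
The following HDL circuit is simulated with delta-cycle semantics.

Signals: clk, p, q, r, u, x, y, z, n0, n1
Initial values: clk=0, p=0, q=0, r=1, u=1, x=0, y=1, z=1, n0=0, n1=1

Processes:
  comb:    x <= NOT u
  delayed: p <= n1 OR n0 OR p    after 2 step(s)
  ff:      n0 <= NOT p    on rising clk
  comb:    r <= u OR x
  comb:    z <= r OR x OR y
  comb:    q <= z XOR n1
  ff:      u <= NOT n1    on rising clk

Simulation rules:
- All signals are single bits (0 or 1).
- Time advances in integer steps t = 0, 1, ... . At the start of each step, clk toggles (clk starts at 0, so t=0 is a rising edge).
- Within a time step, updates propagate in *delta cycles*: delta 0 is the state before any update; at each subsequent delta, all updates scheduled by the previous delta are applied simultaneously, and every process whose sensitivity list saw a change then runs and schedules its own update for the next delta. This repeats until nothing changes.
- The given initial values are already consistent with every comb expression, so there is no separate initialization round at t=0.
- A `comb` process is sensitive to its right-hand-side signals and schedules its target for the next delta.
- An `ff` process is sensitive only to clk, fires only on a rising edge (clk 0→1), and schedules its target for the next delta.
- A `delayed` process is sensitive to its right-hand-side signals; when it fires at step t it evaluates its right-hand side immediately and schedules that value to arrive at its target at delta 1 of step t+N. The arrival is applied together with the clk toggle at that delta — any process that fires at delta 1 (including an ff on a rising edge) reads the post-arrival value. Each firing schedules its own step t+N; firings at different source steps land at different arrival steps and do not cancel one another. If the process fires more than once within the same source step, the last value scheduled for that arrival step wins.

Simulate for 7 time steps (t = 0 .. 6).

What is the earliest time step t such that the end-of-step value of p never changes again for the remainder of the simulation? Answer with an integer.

[bits: y,p,r,clk,z,n0,n1,u,q,x]
t=0: Δ0=1010101100 Δ1=1011101100 Δ2=1011111000 Δ3=1001111001 Δ4=1011111001 | 4Δ
t=1: Δ0=1011111001 Δ1=1010111001 | 1Δ
t=2: Δ0=1010111001 Δ1=1111111001 Δ2=1111101001 | 2Δ
t=3: Δ0=1111101001 Δ1=1110101001 | 1Δ
t=4: Δ0=1110101001 Δ1=1111101001 | 1Δ
t=5: Δ0=1111101001 Δ1=1110101001 | 1Δ
t=6: Δ0=1110101001 Δ1=1111101001 | 1Δ

2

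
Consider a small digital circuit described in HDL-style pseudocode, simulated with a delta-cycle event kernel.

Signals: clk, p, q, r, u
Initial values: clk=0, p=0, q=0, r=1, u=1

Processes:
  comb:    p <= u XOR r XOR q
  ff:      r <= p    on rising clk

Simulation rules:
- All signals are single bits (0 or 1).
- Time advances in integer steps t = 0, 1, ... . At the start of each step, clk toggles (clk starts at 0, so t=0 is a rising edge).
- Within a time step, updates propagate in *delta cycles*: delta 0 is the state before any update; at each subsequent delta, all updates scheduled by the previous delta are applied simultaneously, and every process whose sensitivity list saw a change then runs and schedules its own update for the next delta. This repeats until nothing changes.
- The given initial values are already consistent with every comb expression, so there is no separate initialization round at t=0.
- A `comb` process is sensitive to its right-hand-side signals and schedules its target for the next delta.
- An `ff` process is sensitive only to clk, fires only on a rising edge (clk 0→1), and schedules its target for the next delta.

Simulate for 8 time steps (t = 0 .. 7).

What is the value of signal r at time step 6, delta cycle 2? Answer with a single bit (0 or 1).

1

t=0 Δ0: r=1 p=0 u=1 q=0 clk=0
  Δ1: clk:0→1
  Δ2: r:1→0
  Δ3: p:0→1
  (3Δ to stable)
t=1 Δ0: r=0 p=1 u=1 q=0 clk=1
  Δ1: clk:1→0
  (1Δ to stable)
t=2 Δ0: r=0 p=1 u=1 q=0 clk=0
  Δ1: clk:0→1
  Δ2: r:0→1
  Δ3: p:1→0
  (3Δ to stable)
t=3 Δ0: r=1 p=0 u=1 q=0 clk=1
  Δ1: clk:1→0
  (1Δ to stable)
t=4 Δ0: r=1 p=0 u=1 q=0 clk=0
  Δ1: clk:0→1
  Δ2: r:1→0
  Δ3: p:0→1
  (3Δ to stable)
t=5 Δ0: r=0 p=1 u=1 q=0 clk=1
  Δ1: clk:1→0
  (1Δ to stable)
t=6 Δ0: r=0 p=1 u=1 q=0 clk=0
  Δ1: clk:0→1
  Δ2: r:0→1
  Δ3: p:1→0
  (3Δ to stable)
t=7 Δ0: r=1 p=0 u=1 q=0 clk=1
  Δ1: clk:1→0
  (1Δ to stable)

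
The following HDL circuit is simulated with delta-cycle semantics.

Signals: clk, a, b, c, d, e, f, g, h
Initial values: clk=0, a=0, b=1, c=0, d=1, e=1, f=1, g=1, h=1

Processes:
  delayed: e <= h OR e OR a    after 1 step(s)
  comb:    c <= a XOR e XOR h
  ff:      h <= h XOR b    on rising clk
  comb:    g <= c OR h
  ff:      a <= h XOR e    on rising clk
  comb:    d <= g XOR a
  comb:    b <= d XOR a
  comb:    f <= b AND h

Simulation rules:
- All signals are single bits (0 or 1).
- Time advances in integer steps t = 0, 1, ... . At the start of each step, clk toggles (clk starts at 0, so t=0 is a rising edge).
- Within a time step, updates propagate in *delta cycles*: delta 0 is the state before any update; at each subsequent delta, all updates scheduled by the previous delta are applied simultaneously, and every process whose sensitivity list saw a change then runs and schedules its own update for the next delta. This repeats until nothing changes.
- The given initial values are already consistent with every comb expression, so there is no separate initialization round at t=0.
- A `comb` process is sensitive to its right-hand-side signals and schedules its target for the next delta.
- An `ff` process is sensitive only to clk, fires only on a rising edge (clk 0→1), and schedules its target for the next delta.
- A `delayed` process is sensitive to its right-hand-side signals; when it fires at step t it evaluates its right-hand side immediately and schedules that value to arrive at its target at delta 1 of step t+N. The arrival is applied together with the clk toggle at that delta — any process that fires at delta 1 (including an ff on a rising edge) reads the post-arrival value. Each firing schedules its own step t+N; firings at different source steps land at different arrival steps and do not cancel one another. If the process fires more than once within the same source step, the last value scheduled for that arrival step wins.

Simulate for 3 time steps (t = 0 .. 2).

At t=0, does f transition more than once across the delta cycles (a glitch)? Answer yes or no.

no

[bits: d,g,e,clk,a,b,c,h,f]
t=0: Δ0=111001011 Δ1=111101011 Δ2=111101001 Δ3=101101100 Δ4=011101100 Δ5=111100100 Δ6=111101100 | 6Δ
t=1: Δ0=111101100 Δ1=111001100 | 1Δ
t=2: Δ0=111001100 Δ1=111101100 Δ2=111111110 Δ3=011110111 Δ4=011111110 Δ5=011111111 | 5Δ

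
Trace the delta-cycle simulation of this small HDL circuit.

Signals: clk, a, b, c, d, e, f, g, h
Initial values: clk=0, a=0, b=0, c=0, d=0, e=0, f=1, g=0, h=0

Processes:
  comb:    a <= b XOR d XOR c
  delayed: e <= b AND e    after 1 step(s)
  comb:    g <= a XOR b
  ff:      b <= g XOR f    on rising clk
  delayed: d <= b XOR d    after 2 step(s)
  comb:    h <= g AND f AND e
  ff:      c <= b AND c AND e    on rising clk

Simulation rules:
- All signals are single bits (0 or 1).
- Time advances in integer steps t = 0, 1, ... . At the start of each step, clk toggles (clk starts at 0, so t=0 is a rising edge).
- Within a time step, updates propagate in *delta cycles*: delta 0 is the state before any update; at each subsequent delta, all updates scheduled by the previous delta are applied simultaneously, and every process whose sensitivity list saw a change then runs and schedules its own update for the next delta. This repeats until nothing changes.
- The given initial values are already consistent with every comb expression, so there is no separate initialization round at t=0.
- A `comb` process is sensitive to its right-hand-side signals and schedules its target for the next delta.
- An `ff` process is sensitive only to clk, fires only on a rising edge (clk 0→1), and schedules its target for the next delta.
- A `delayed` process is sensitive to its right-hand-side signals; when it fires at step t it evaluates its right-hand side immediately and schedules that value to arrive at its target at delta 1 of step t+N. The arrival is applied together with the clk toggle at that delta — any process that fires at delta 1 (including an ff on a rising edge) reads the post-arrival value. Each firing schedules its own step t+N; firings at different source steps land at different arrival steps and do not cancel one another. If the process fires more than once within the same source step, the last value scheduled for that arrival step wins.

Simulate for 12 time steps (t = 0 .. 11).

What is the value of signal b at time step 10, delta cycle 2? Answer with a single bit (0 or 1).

[bits: b,h,f,a,clk,d,e,g,c]
t=0: Δ0=001000000 Δ1=001010000 Δ2=101010000 Δ3=101110010 Δ4=101110000 | 4Δ
t=1: Δ0=101110000 Δ1=101100000 | 1Δ
t=2: Δ0=101100000 Δ1=101111000 Δ2=101011000 Δ3=101011010 | 3Δ
t=3: Δ0=101011010 Δ1=101001010 | 1Δ
t=4: Δ0=101001010 Δ1=101010010 Δ2=001110010 Δ3=001010010 Δ4=001010000 | 4Δ
t=5: Δ0=001010000 Δ1=001000000 | 1Δ
t=6: Δ0=001000000 Δ1=001010000 Δ2=101010000 Δ3=101110010 Δ4=101110000 | 4Δ
t=7: Δ0=101110000 Δ1=101100000 | 1Δ
t=8: Δ0=101100000 Δ1=101111000 Δ2=101011000 Δ3=101011010 | 3Δ
t=9: Δ0=101011010 Δ1=101001010 | 1Δ
t=10: Δ0=101001010 Δ1=101010010 Δ2=001110010 Δ3=001010010 Δ4=001010000 | 4Δ
t=11: Δ0=001010000 Δ1=001000000 | 1Δ

0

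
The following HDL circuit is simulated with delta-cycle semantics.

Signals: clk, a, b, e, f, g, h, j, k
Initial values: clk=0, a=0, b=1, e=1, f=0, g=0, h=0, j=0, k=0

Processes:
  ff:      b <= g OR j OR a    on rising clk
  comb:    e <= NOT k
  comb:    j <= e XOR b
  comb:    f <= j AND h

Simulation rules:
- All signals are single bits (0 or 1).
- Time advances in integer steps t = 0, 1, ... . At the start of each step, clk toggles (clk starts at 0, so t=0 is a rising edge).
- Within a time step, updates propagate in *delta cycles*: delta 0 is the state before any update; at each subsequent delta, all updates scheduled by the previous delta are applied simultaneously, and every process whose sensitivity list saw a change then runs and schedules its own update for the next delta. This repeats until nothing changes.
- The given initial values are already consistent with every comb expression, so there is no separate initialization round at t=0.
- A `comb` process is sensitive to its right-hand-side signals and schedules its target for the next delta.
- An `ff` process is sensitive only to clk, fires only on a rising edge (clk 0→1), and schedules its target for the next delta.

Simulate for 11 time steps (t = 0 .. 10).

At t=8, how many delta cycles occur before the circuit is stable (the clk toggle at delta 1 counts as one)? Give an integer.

t=0 Δ0: k=0 b=1 clk=0 g=0 h=0 e=1 f=0 j=0 a=0
  Δ1: clk:0→1
  Δ2: b:1→0
  Δ3: j:0→1
  (3Δ to stable)
t=1 Δ0: k=0 b=0 clk=1 g=0 h=0 e=1 f=0 j=1 a=0
  Δ1: clk:1→0
  (1Δ to stable)
t=2 Δ0: k=0 b=0 clk=0 g=0 h=0 e=1 f=0 j=1 a=0
  Δ1: clk:0→1
  Δ2: b:0→1
  Δ3: j:1→0
  (3Δ to stable)
t=3 Δ0: k=0 b=1 clk=1 g=0 h=0 e=1 f=0 j=0 a=0
  Δ1: clk:1→0
  (1Δ to stable)
t=4 Δ0: k=0 b=1 clk=0 g=0 h=0 e=1 f=0 j=0 a=0
  Δ1: clk:0→1
  Δ2: b:1→0
  Δ3: j:0→1
  (3Δ to stable)
t=5 Δ0: k=0 b=0 clk=1 g=0 h=0 e=1 f=0 j=1 a=0
  Δ1: clk:1→0
  (1Δ to stable)
t=6 Δ0: k=0 b=0 clk=0 g=0 h=0 e=1 f=0 j=1 a=0
  Δ1: clk:0→1
  Δ2: b:0→1
  Δ3: j:1→0
  (3Δ to stable)
t=7 Δ0: k=0 b=1 clk=1 g=0 h=0 e=1 f=0 j=0 a=0
  Δ1: clk:1→0
  (1Δ to stable)
t=8 Δ0: k=0 b=1 clk=0 g=0 h=0 e=1 f=0 j=0 a=0
  Δ1: clk:0→1
  Δ2: b:1→0
  Δ3: j:0→1
  (3Δ to stable)
t=9 Δ0: k=0 b=0 clk=1 g=0 h=0 e=1 f=0 j=1 a=0
  Δ1: clk:1→0
  (1Δ to stable)
t=10 Δ0: k=0 b=0 clk=0 g=0 h=0 e=1 f=0 j=1 a=0
  Δ1: clk:0→1
  Δ2: b:0→1
  Δ3: j:1→0
  (3Δ to stable)

3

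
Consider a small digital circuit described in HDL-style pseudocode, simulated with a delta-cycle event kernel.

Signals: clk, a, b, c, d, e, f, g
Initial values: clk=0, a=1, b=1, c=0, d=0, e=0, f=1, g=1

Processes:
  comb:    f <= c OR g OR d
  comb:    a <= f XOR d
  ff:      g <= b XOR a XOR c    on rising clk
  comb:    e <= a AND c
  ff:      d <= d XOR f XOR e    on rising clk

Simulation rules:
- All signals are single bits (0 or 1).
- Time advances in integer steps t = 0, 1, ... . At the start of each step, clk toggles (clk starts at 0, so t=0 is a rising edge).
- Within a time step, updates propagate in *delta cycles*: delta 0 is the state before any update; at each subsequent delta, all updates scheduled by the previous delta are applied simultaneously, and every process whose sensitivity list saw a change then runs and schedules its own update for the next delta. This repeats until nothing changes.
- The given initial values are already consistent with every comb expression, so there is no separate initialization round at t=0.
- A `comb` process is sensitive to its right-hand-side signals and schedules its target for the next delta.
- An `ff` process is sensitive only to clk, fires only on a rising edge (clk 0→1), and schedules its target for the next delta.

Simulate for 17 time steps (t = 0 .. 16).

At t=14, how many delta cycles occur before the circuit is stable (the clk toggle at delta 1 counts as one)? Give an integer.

3

t0.Δ0 d=0 b=1 f=1 e=0 a=1 c=0 g=1 clk=0
t0.Δ1 d=0 b=1 f=1 e=0 a=1 c=0 g=1 clk=1
t0.Δ2 d=1 b=1 f=1 e=0 a=1 c=0 g=0 clk=1
t0.Δ3 d=1 b=1 f=1 e=0 a=0 c=0 g=0 clk=1
t1.Δ0 d=1 b=1 f=1 e=0 a=0 c=0 g=0 clk=1
t1.Δ1 d=1 b=1 f=1 e=0 a=0 c=0 g=0 clk=0
t2.Δ0 d=1 b=1 f=1 e=0 a=0 c=0 g=0 clk=0
t2.Δ1 d=1 b=1 f=1 e=0 a=0 c=0 g=0 clk=1
t2.Δ2 d=0 b=1 f=1 e=0 a=0 c=0 g=1 clk=1
t2.Δ3 d=0 b=1 f=1 e=0 a=1 c=0 g=1 clk=1
t3.Δ0 d=0 b=1 f=1 e=0 a=1 c=0 g=1 clk=1
t3.Δ1 d=0 b=1 f=1 e=0 a=1 c=0 g=1 clk=0
t4.Δ0 d=0 b=1 f=1 e=0 a=1 c=0 g=1 clk=0
t4.Δ1 d=0 b=1 f=1 e=0 a=1 c=0 g=1 clk=1
t4.Δ2 d=1 b=1 f=1 e=0 a=1 c=0 g=0 clk=1
t4.Δ3 d=1 b=1 f=1 e=0 a=0 c=0 g=0 clk=1
t5.Δ0 d=1 b=1 f=1 e=0 a=0 c=0 g=0 clk=1
t5.Δ1 d=1 b=1 f=1 e=0 a=0 c=0 g=0 clk=0
t6.Δ0 d=1 b=1 f=1 e=0 a=0 c=0 g=0 clk=0
t6.Δ1 d=1 b=1 f=1 e=0 a=0 c=0 g=0 clk=1
t6.Δ2 d=0 b=1 f=1 e=0 a=0 c=0 g=1 clk=1
t6.Δ3 d=0 b=1 f=1 e=0 a=1 c=0 g=1 clk=1
t7.Δ0 d=0 b=1 f=1 e=0 a=1 c=0 g=1 clk=1
t7.Δ1 d=0 b=1 f=1 e=0 a=1 c=0 g=1 clk=0
t8.Δ0 d=0 b=1 f=1 e=0 a=1 c=0 g=1 clk=0
t8.Δ1 d=0 b=1 f=1 e=0 a=1 c=0 g=1 clk=1
t8.Δ2 d=1 b=1 f=1 e=0 a=1 c=0 g=0 clk=1
t8.Δ3 d=1 b=1 f=1 e=0 a=0 c=0 g=0 clk=1
t9.Δ0 d=1 b=1 f=1 e=0 a=0 c=0 g=0 clk=1
t9.Δ1 d=1 b=1 f=1 e=0 a=0 c=0 g=0 clk=0
t10.Δ0 d=1 b=1 f=1 e=0 a=0 c=0 g=0 clk=0
t10.Δ1 d=1 b=1 f=1 e=0 a=0 c=0 g=0 clk=1
t10.Δ2 d=0 b=1 f=1 e=0 a=0 c=0 g=1 clk=1
t10.Δ3 d=0 b=1 f=1 e=0 a=1 c=0 g=1 clk=1
t11.Δ0 d=0 b=1 f=1 e=0 a=1 c=0 g=1 clk=1
t11.Δ1 d=0 b=1 f=1 e=0 a=1 c=0 g=1 clk=0
t12.Δ0 d=0 b=1 f=1 e=0 a=1 c=0 g=1 clk=0
t12.Δ1 d=0 b=1 f=1 e=0 a=1 c=0 g=1 clk=1
t12.Δ2 d=1 b=1 f=1 e=0 a=1 c=0 g=0 clk=1
t12.Δ3 d=1 b=1 f=1 e=0 a=0 c=0 g=0 clk=1
t13.Δ0 d=1 b=1 f=1 e=0 a=0 c=0 g=0 clk=1
t13.Δ1 d=1 b=1 f=1 e=0 a=0 c=0 g=0 clk=0
t14.Δ0 d=1 b=1 f=1 e=0 a=0 c=0 g=0 clk=0
t14.Δ1 d=1 b=1 f=1 e=0 a=0 c=0 g=0 clk=1
t14.Δ2 d=0 b=1 f=1 e=0 a=0 c=0 g=1 clk=1
t14.Δ3 d=0 b=1 f=1 e=0 a=1 c=0 g=1 clk=1
t15.Δ0 d=0 b=1 f=1 e=0 a=1 c=0 g=1 clk=1
t15.Δ1 d=0 b=1 f=1 e=0 a=1 c=0 g=1 clk=0
t16.Δ0 d=0 b=1 f=1 e=0 a=1 c=0 g=1 clk=0
t16.Δ1 d=0 b=1 f=1 e=0 a=1 c=0 g=1 clk=1
t16.Δ2 d=1 b=1 f=1 e=0 a=1 c=0 g=0 clk=1
t16.Δ3 d=1 b=1 f=1 e=0 a=0 c=0 g=0 clk=1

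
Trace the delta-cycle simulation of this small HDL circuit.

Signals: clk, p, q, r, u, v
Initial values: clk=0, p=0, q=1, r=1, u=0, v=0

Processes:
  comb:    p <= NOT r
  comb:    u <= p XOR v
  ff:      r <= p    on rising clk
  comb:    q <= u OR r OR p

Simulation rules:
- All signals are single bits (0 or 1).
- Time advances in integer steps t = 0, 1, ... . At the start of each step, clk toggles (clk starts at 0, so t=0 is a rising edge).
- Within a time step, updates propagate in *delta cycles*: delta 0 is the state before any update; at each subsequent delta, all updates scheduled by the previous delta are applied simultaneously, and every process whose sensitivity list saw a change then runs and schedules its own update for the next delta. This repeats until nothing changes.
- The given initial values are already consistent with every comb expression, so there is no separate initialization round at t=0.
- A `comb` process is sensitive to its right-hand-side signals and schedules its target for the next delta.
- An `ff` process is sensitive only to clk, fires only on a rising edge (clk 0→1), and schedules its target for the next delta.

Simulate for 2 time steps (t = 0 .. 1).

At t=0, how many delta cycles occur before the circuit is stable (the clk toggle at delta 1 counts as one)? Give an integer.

t=0 Δ0: v=0 q=1 r=1 p=0 clk=0 u=0
  Δ1: clk:0→1
  Δ2: r:1→0
  Δ3: q:1→0, p:0→1
  Δ4: q:0→1, u:0→1
  (4Δ to stable)
t=1 Δ0: v=0 q=1 r=0 p=1 clk=1 u=1
  Δ1: clk:1→0
  (1Δ to stable)

4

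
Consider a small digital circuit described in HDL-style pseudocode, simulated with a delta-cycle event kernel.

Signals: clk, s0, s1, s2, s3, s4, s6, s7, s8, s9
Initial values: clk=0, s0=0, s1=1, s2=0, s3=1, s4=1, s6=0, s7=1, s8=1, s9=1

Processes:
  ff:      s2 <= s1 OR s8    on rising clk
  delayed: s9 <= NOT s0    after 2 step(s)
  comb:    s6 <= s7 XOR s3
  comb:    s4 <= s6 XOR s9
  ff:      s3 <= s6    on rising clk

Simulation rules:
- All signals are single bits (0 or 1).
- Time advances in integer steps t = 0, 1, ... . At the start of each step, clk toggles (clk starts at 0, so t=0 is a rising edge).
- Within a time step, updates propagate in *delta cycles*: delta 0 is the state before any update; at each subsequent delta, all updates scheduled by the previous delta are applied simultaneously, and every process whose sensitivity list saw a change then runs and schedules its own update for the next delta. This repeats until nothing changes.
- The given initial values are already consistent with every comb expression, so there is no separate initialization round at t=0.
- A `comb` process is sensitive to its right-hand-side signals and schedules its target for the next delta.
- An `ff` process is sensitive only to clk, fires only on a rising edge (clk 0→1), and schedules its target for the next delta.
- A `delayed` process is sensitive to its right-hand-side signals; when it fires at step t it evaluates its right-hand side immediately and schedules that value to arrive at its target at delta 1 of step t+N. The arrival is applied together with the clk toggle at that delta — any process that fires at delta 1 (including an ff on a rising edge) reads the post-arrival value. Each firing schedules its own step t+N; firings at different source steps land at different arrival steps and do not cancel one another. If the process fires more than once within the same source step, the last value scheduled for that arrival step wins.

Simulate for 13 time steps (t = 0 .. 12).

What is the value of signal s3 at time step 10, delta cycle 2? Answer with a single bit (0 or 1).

1

[bits: s4,s2,s9,s8,s7,s3,clk,s6,s1,s0]
t=0: Δ0=1011110010 Δ1=1011111010 Δ2=1111101010 Δ3=1111101110 Δ4=0111101110 | 4Δ
t=1: Δ0=0111101110 Δ1=0111100110 | 1Δ
t=2: Δ0=0111100110 Δ1=0111101110 Δ2=0111111110 Δ3=0111111010 Δ4=1111111010 | 4Δ
t=3: Δ0=1111111010 Δ1=1111110010 | 1Δ
t=4: Δ0=1111110010 Δ1=1111111010 Δ2=1111101010 Δ3=1111101110 Δ4=0111101110 | 4Δ
t=5: Δ0=0111101110 Δ1=0111100110 | 1Δ
t=6: Δ0=0111100110 Δ1=0111101110 Δ2=0111111110 Δ3=0111111010 Δ4=1111111010 | 4Δ
t=7: Δ0=1111111010 Δ1=1111110010 | 1Δ
t=8: Δ0=1111110010 Δ1=1111111010 Δ2=1111101010 Δ3=1111101110 Δ4=0111101110 | 4Δ
t=9: Δ0=0111101110 Δ1=0111100110 | 1Δ
t=10: Δ0=0111100110 Δ1=0111101110 Δ2=0111111110 Δ3=0111111010 Δ4=1111111010 | 4Δ
t=11: Δ0=1111111010 Δ1=1111110010 | 1Δ
t=12: Δ0=1111110010 Δ1=1111111010 Δ2=1111101010 Δ3=1111101110 Δ4=0111101110 | 4Δ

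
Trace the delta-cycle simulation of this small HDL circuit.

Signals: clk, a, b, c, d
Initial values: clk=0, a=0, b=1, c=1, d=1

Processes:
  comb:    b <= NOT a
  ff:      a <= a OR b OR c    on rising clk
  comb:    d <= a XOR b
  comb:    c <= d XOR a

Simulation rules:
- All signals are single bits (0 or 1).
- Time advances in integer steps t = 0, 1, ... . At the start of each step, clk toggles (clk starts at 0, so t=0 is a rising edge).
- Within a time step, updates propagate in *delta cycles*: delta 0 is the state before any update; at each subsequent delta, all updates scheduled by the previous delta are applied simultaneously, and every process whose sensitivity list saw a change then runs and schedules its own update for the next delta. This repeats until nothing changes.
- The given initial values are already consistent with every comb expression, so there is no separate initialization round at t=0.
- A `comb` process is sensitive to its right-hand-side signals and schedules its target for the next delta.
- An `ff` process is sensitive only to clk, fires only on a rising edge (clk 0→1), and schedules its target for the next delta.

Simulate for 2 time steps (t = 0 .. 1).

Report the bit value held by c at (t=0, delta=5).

0

[bits: clk,b,c,d,a]
t=0: Δ0=01110 Δ1=11110 Δ2=11111 Δ3=10001 Δ4=10111 Δ5=10011 | 5Δ
t=1: Δ0=10011 Δ1=00011 | 1Δ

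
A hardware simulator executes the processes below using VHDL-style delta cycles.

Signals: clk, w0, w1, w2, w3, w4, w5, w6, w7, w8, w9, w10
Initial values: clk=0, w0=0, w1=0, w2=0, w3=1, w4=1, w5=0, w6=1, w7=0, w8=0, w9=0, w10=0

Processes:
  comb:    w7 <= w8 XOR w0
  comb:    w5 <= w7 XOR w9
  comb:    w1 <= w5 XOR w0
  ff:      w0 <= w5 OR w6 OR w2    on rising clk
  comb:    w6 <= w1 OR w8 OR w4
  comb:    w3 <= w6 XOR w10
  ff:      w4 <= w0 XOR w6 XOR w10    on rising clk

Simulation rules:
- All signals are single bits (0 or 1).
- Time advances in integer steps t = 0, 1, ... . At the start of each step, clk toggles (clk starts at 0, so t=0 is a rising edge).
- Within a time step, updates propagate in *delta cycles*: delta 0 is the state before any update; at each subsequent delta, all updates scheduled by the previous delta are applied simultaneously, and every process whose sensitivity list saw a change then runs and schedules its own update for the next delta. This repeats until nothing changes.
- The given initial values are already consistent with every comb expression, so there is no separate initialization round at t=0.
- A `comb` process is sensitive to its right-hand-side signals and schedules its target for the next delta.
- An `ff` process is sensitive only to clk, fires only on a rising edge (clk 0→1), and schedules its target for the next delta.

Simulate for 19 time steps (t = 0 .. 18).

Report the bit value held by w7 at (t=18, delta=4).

t0.Δ0 w7=0 w9=0 w0=0 w8=0 clk=0 w1=0 w5=0 w6=1 w3=1 w4=1 w2=0 w10=0
t0.Δ1 w7=0 w9=0 w0=0 w8=0 clk=1 w1=0 w5=0 w6=1 w3=1 w4=1 w2=0 w10=0
t0.Δ2 w7=0 w9=0 w0=1 w8=0 clk=1 w1=0 w5=0 w6=1 w3=1 w4=1 w2=0 w10=0
t0.Δ3 w7=1 w9=0 w0=1 w8=0 clk=1 w1=1 w5=0 w6=1 w3=1 w4=1 w2=0 w10=0
t0.Δ4 w7=1 w9=0 w0=1 w8=0 clk=1 w1=1 w5=1 w6=1 w3=1 w4=1 w2=0 w10=0
t0.Δ5 w7=1 w9=0 w0=1 w8=0 clk=1 w1=0 w5=1 w6=1 w3=1 w4=1 w2=0 w10=0
t1.Δ0 w7=1 w9=0 w0=1 w8=0 clk=1 w1=0 w5=1 w6=1 w3=1 w4=1 w2=0 w10=0
t1.Δ1 w7=1 w9=0 w0=1 w8=0 clk=0 w1=0 w5=1 w6=1 w3=1 w4=1 w2=0 w10=0
t2.Δ0 w7=1 w9=0 w0=1 w8=0 clk=0 w1=0 w5=1 w6=1 w3=1 w4=1 w2=0 w10=0
t2.Δ1 w7=1 w9=0 w0=1 w8=0 clk=1 w1=0 w5=1 w6=1 w3=1 w4=1 w2=0 w10=0
t2.Δ2 w7=1 w9=0 w0=1 w8=0 clk=1 w1=0 w5=1 w6=1 w3=1 w4=0 w2=0 w10=0
t2.Δ3 w7=1 w9=0 w0=1 w8=0 clk=1 w1=0 w5=1 w6=0 w3=1 w4=0 w2=0 w10=0
t2.Δ4 w7=1 w9=0 w0=1 w8=0 clk=1 w1=0 w5=1 w6=0 w3=0 w4=0 w2=0 w10=0
t3.Δ0 w7=1 w9=0 w0=1 w8=0 clk=1 w1=0 w5=1 w6=0 w3=0 w4=0 w2=0 w10=0
t3.Δ1 w7=1 w9=0 w0=1 w8=0 clk=0 w1=0 w5=1 w6=0 w3=0 w4=0 w2=0 w10=0
t4.Δ0 w7=1 w9=0 w0=1 w8=0 clk=0 w1=0 w5=1 w6=0 w3=0 w4=0 w2=0 w10=0
t4.Δ1 w7=1 w9=0 w0=1 w8=0 clk=1 w1=0 w5=1 w6=0 w3=0 w4=0 w2=0 w10=0
t4.Δ2 w7=1 w9=0 w0=1 w8=0 clk=1 w1=0 w5=1 w6=0 w3=0 w4=1 w2=0 w10=0
t4.Δ3 w7=1 w9=0 w0=1 w8=0 clk=1 w1=0 w5=1 w6=1 w3=0 w4=1 w2=0 w10=0
t4.Δ4 w7=1 w9=0 w0=1 w8=0 clk=1 w1=0 w5=1 w6=1 w3=1 w4=1 w2=0 w10=0
t5.Δ0 w7=1 w9=0 w0=1 w8=0 clk=1 w1=0 w5=1 w6=1 w3=1 w4=1 w2=0 w10=0
t5.Δ1 w7=1 w9=0 w0=1 w8=0 clk=0 w1=0 w5=1 w6=1 w3=1 w4=1 w2=0 w10=0
t6.Δ0 w7=1 w9=0 w0=1 w8=0 clk=0 w1=0 w5=1 w6=1 w3=1 w4=1 w2=0 w10=0
t6.Δ1 w7=1 w9=0 w0=1 w8=0 clk=1 w1=0 w5=1 w6=1 w3=1 w4=1 w2=0 w10=0
t6.Δ2 w7=1 w9=0 w0=1 w8=0 clk=1 w1=0 w5=1 w6=1 w3=1 w4=0 w2=0 w10=0
t6.Δ3 w7=1 w9=0 w0=1 w8=0 clk=1 w1=0 w5=1 w6=0 w3=1 w4=0 w2=0 w10=0
t6.Δ4 w7=1 w9=0 w0=1 w8=0 clk=1 w1=0 w5=1 w6=0 w3=0 w4=0 w2=0 w10=0
t7.Δ0 w7=1 w9=0 w0=1 w8=0 clk=1 w1=0 w5=1 w6=0 w3=0 w4=0 w2=0 w10=0
t7.Δ1 w7=1 w9=0 w0=1 w8=0 clk=0 w1=0 w5=1 w6=0 w3=0 w4=0 w2=0 w10=0
t8.Δ0 w7=1 w9=0 w0=1 w8=0 clk=0 w1=0 w5=1 w6=0 w3=0 w4=0 w2=0 w10=0
t8.Δ1 w7=1 w9=0 w0=1 w8=0 clk=1 w1=0 w5=1 w6=0 w3=0 w4=0 w2=0 w10=0
t8.Δ2 w7=1 w9=0 w0=1 w8=0 clk=1 w1=0 w5=1 w6=0 w3=0 w4=1 w2=0 w10=0
t8.Δ3 w7=1 w9=0 w0=1 w8=0 clk=1 w1=0 w5=1 w6=1 w3=0 w4=1 w2=0 w10=0
t8.Δ4 w7=1 w9=0 w0=1 w8=0 clk=1 w1=0 w5=1 w6=1 w3=1 w4=1 w2=0 w10=0
t9.Δ0 w7=1 w9=0 w0=1 w8=0 clk=1 w1=0 w5=1 w6=1 w3=1 w4=1 w2=0 w10=0
t9.Δ1 w7=1 w9=0 w0=1 w8=0 clk=0 w1=0 w5=1 w6=1 w3=1 w4=1 w2=0 w10=0
t10.Δ0 w7=1 w9=0 w0=1 w8=0 clk=0 w1=0 w5=1 w6=1 w3=1 w4=1 w2=0 w10=0
t10.Δ1 w7=1 w9=0 w0=1 w8=0 clk=1 w1=0 w5=1 w6=1 w3=1 w4=1 w2=0 w10=0
t10.Δ2 w7=1 w9=0 w0=1 w8=0 clk=1 w1=0 w5=1 w6=1 w3=1 w4=0 w2=0 w10=0
t10.Δ3 w7=1 w9=0 w0=1 w8=0 clk=1 w1=0 w5=1 w6=0 w3=1 w4=0 w2=0 w10=0
t10.Δ4 w7=1 w9=0 w0=1 w8=0 clk=1 w1=0 w5=1 w6=0 w3=0 w4=0 w2=0 w10=0
t11.Δ0 w7=1 w9=0 w0=1 w8=0 clk=1 w1=0 w5=1 w6=0 w3=0 w4=0 w2=0 w10=0
t11.Δ1 w7=1 w9=0 w0=1 w8=0 clk=0 w1=0 w5=1 w6=0 w3=0 w4=0 w2=0 w10=0
t12.Δ0 w7=1 w9=0 w0=1 w8=0 clk=0 w1=0 w5=1 w6=0 w3=0 w4=0 w2=0 w10=0
t12.Δ1 w7=1 w9=0 w0=1 w8=0 clk=1 w1=0 w5=1 w6=0 w3=0 w4=0 w2=0 w10=0
t12.Δ2 w7=1 w9=0 w0=1 w8=0 clk=1 w1=0 w5=1 w6=0 w3=0 w4=1 w2=0 w10=0
t12.Δ3 w7=1 w9=0 w0=1 w8=0 clk=1 w1=0 w5=1 w6=1 w3=0 w4=1 w2=0 w10=0
t12.Δ4 w7=1 w9=0 w0=1 w8=0 clk=1 w1=0 w5=1 w6=1 w3=1 w4=1 w2=0 w10=0
t13.Δ0 w7=1 w9=0 w0=1 w8=0 clk=1 w1=0 w5=1 w6=1 w3=1 w4=1 w2=0 w10=0
t13.Δ1 w7=1 w9=0 w0=1 w8=0 clk=0 w1=0 w5=1 w6=1 w3=1 w4=1 w2=0 w10=0
t14.Δ0 w7=1 w9=0 w0=1 w8=0 clk=0 w1=0 w5=1 w6=1 w3=1 w4=1 w2=0 w10=0
t14.Δ1 w7=1 w9=0 w0=1 w8=0 clk=1 w1=0 w5=1 w6=1 w3=1 w4=1 w2=0 w10=0
t14.Δ2 w7=1 w9=0 w0=1 w8=0 clk=1 w1=0 w5=1 w6=1 w3=1 w4=0 w2=0 w10=0
t14.Δ3 w7=1 w9=0 w0=1 w8=0 clk=1 w1=0 w5=1 w6=0 w3=1 w4=0 w2=0 w10=0
t14.Δ4 w7=1 w9=0 w0=1 w8=0 clk=1 w1=0 w5=1 w6=0 w3=0 w4=0 w2=0 w10=0
t15.Δ0 w7=1 w9=0 w0=1 w8=0 clk=1 w1=0 w5=1 w6=0 w3=0 w4=0 w2=0 w10=0
t15.Δ1 w7=1 w9=0 w0=1 w8=0 clk=0 w1=0 w5=1 w6=0 w3=0 w4=0 w2=0 w10=0
t16.Δ0 w7=1 w9=0 w0=1 w8=0 clk=0 w1=0 w5=1 w6=0 w3=0 w4=0 w2=0 w10=0
t16.Δ1 w7=1 w9=0 w0=1 w8=0 clk=1 w1=0 w5=1 w6=0 w3=0 w4=0 w2=0 w10=0
t16.Δ2 w7=1 w9=0 w0=1 w8=0 clk=1 w1=0 w5=1 w6=0 w3=0 w4=1 w2=0 w10=0
t16.Δ3 w7=1 w9=0 w0=1 w8=0 clk=1 w1=0 w5=1 w6=1 w3=0 w4=1 w2=0 w10=0
t16.Δ4 w7=1 w9=0 w0=1 w8=0 clk=1 w1=0 w5=1 w6=1 w3=1 w4=1 w2=0 w10=0
t17.Δ0 w7=1 w9=0 w0=1 w8=0 clk=1 w1=0 w5=1 w6=1 w3=1 w4=1 w2=0 w10=0
t17.Δ1 w7=1 w9=0 w0=1 w8=0 clk=0 w1=0 w5=1 w6=1 w3=1 w4=1 w2=0 w10=0
t18.Δ0 w7=1 w9=0 w0=1 w8=0 clk=0 w1=0 w5=1 w6=1 w3=1 w4=1 w2=0 w10=0
t18.Δ1 w7=1 w9=0 w0=1 w8=0 clk=1 w1=0 w5=1 w6=1 w3=1 w4=1 w2=0 w10=0
t18.Δ2 w7=1 w9=0 w0=1 w8=0 clk=1 w1=0 w5=1 w6=1 w3=1 w4=0 w2=0 w10=0
t18.Δ3 w7=1 w9=0 w0=1 w8=0 clk=1 w1=0 w5=1 w6=0 w3=1 w4=0 w2=0 w10=0
t18.Δ4 w7=1 w9=0 w0=1 w8=0 clk=1 w1=0 w5=1 w6=0 w3=0 w4=0 w2=0 w10=0

1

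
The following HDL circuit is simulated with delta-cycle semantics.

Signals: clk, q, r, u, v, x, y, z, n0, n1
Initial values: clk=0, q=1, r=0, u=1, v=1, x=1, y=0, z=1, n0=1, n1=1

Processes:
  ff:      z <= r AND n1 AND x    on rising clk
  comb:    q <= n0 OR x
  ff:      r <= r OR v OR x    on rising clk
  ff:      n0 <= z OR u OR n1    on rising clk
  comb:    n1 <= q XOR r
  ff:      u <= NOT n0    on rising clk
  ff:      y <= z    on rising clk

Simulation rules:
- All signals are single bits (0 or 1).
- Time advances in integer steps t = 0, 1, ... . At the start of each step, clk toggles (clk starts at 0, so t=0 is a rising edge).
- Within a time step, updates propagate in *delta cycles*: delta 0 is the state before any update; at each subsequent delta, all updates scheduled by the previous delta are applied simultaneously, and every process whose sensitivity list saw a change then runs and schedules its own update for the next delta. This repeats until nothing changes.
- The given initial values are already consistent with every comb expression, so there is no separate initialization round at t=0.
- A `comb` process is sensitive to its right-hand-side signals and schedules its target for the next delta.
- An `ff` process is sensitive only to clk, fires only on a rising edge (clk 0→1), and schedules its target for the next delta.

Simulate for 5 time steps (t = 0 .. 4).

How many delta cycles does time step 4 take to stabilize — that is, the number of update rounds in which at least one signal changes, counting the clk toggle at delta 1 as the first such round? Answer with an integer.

2

t0.Δ0 n0=1 u=1 q=1 clk=0 x=1 y=0 z=1 r=0 v=1 n1=1
t0.Δ1 n0=1 u=1 q=1 clk=1 x=1 y=0 z=1 r=0 v=1 n1=1
t0.Δ2 n0=1 u=0 q=1 clk=1 x=1 y=1 z=0 r=1 v=1 n1=1
t0.Δ3 n0=1 u=0 q=1 clk=1 x=1 y=1 z=0 r=1 v=1 n1=0
t1.Δ0 n0=1 u=0 q=1 clk=1 x=1 y=1 z=0 r=1 v=1 n1=0
t1.Δ1 n0=1 u=0 q=1 clk=0 x=1 y=1 z=0 r=1 v=1 n1=0
t2.Δ0 n0=1 u=0 q=1 clk=0 x=1 y=1 z=0 r=1 v=1 n1=0
t2.Δ1 n0=1 u=0 q=1 clk=1 x=1 y=1 z=0 r=1 v=1 n1=0
t2.Δ2 n0=0 u=0 q=1 clk=1 x=1 y=0 z=0 r=1 v=1 n1=0
t3.Δ0 n0=0 u=0 q=1 clk=1 x=1 y=0 z=0 r=1 v=1 n1=0
t3.Δ1 n0=0 u=0 q=1 clk=0 x=1 y=0 z=0 r=1 v=1 n1=0
t4.Δ0 n0=0 u=0 q=1 clk=0 x=1 y=0 z=0 r=1 v=1 n1=0
t4.Δ1 n0=0 u=0 q=1 clk=1 x=1 y=0 z=0 r=1 v=1 n1=0
t4.Δ2 n0=0 u=1 q=1 clk=1 x=1 y=0 z=0 r=1 v=1 n1=0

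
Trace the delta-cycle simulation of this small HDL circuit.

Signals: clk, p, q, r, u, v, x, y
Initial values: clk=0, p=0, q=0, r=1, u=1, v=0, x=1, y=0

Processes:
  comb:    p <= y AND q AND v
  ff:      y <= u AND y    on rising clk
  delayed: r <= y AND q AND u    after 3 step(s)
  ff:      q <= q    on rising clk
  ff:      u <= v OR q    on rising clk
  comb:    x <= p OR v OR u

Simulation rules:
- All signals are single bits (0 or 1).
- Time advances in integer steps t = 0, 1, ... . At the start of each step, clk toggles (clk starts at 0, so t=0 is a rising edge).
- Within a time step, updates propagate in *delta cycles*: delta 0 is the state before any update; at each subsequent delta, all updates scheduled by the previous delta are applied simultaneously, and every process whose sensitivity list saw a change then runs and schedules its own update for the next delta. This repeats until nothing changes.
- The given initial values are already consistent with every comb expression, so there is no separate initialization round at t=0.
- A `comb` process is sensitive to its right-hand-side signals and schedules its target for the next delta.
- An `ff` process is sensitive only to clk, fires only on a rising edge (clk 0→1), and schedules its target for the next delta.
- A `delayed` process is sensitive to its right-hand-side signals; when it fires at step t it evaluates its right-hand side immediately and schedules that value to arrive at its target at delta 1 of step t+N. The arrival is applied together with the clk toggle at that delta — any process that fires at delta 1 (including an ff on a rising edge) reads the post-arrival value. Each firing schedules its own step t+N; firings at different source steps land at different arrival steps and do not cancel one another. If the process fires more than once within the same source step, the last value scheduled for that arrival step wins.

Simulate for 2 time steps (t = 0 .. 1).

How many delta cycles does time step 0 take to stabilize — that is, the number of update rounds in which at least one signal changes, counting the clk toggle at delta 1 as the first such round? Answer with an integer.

t0.Δ0 q=0 r=1 clk=0 v=0 u=1 x=1 y=0 p=0
t0.Δ1 q=0 r=1 clk=1 v=0 u=1 x=1 y=0 p=0
t0.Δ2 q=0 r=1 clk=1 v=0 u=0 x=1 y=0 p=0
t0.Δ3 q=0 r=1 clk=1 v=0 u=0 x=0 y=0 p=0
t1.Δ0 q=0 r=1 clk=1 v=0 u=0 x=0 y=0 p=0
t1.Δ1 q=0 r=1 clk=0 v=0 u=0 x=0 y=0 p=0

3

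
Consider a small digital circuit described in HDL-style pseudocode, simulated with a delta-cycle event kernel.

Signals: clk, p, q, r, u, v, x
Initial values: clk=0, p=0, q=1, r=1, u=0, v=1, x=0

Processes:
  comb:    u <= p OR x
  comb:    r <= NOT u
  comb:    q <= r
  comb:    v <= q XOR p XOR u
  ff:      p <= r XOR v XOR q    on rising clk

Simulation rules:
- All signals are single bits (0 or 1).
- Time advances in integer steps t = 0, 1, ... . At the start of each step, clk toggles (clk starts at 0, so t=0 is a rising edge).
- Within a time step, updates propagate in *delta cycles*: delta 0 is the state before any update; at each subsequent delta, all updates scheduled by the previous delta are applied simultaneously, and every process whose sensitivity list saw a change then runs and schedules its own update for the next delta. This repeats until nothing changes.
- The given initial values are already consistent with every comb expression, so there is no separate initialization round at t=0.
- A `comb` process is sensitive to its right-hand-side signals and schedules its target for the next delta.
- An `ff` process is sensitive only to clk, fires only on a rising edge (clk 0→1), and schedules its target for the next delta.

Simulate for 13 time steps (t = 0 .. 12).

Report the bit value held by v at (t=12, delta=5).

1

t0.Δ0 u=0 p=0 v=1 clk=0 x=0 r=1 q=1
t0.Δ1 u=0 p=0 v=1 clk=1 x=0 r=1 q=1
t0.Δ2 u=0 p=1 v=1 clk=1 x=0 r=1 q=1
t0.Δ3 u=1 p=1 v=0 clk=1 x=0 r=1 q=1
t0.Δ4 u=1 p=1 v=1 clk=1 x=0 r=0 q=1
t0.Δ5 u=1 p=1 v=1 clk=1 x=0 r=0 q=0
t0.Δ6 u=1 p=1 v=0 clk=1 x=0 r=0 q=0
t1.Δ0 u=1 p=1 v=0 clk=1 x=0 r=0 q=0
t1.Δ1 u=1 p=1 v=0 clk=0 x=0 r=0 q=0
t2.Δ0 u=1 p=1 v=0 clk=0 x=0 r=0 q=0
t2.Δ1 u=1 p=1 v=0 clk=1 x=0 r=0 q=0
t2.Δ2 u=1 p=0 v=0 clk=1 x=0 r=0 q=0
t2.Δ3 u=0 p=0 v=1 clk=1 x=0 r=0 q=0
t2.Δ4 u=0 p=0 v=0 clk=1 x=0 r=1 q=0
t2.Δ5 u=0 p=0 v=0 clk=1 x=0 r=1 q=1
t2.Δ6 u=0 p=0 v=1 clk=1 x=0 r=1 q=1
t3.Δ0 u=0 p=0 v=1 clk=1 x=0 r=1 q=1
t3.Δ1 u=0 p=0 v=1 clk=0 x=0 r=1 q=1
t4.Δ0 u=0 p=0 v=1 clk=0 x=0 r=1 q=1
t4.Δ1 u=0 p=0 v=1 clk=1 x=0 r=1 q=1
t4.Δ2 u=0 p=1 v=1 clk=1 x=0 r=1 q=1
t4.Δ3 u=1 p=1 v=0 clk=1 x=0 r=1 q=1
t4.Δ4 u=1 p=1 v=1 clk=1 x=0 r=0 q=1
t4.Δ5 u=1 p=1 v=1 clk=1 x=0 r=0 q=0
t4.Δ6 u=1 p=1 v=0 clk=1 x=0 r=0 q=0
t5.Δ0 u=1 p=1 v=0 clk=1 x=0 r=0 q=0
t5.Δ1 u=1 p=1 v=0 clk=0 x=0 r=0 q=0
t6.Δ0 u=1 p=1 v=0 clk=0 x=0 r=0 q=0
t6.Δ1 u=1 p=1 v=0 clk=1 x=0 r=0 q=0
t6.Δ2 u=1 p=0 v=0 clk=1 x=0 r=0 q=0
t6.Δ3 u=0 p=0 v=1 clk=1 x=0 r=0 q=0
t6.Δ4 u=0 p=0 v=0 clk=1 x=0 r=1 q=0
t6.Δ5 u=0 p=0 v=0 clk=1 x=0 r=1 q=1
t6.Δ6 u=0 p=0 v=1 clk=1 x=0 r=1 q=1
t7.Δ0 u=0 p=0 v=1 clk=1 x=0 r=1 q=1
t7.Δ1 u=0 p=0 v=1 clk=0 x=0 r=1 q=1
t8.Δ0 u=0 p=0 v=1 clk=0 x=0 r=1 q=1
t8.Δ1 u=0 p=0 v=1 clk=1 x=0 r=1 q=1
t8.Δ2 u=0 p=1 v=1 clk=1 x=0 r=1 q=1
t8.Δ3 u=1 p=1 v=0 clk=1 x=0 r=1 q=1
t8.Δ4 u=1 p=1 v=1 clk=1 x=0 r=0 q=1
t8.Δ5 u=1 p=1 v=1 clk=1 x=0 r=0 q=0
t8.Δ6 u=1 p=1 v=0 clk=1 x=0 r=0 q=0
t9.Δ0 u=1 p=1 v=0 clk=1 x=0 r=0 q=0
t9.Δ1 u=1 p=1 v=0 clk=0 x=0 r=0 q=0
t10.Δ0 u=1 p=1 v=0 clk=0 x=0 r=0 q=0
t10.Δ1 u=1 p=1 v=0 clk=1 x=0 r=0 q=0
t10.Δ2 u=1 p=0 v=0 clk=1 x=0 r=0 q=0
t10.Δ3 u=0 p=0 v=1 clk=1 x=0 r=0 q=0
t10.Δ4 u=0 p=0 v=0 clk=1 x=0 r=1 q=0
t10.Δ5 u=0 p=0 v=0 clk=1 x=0 r=1 q=1
t10.Δ6 u=0 p=0 v=1 clk=1 x=0 r=1 q=1
t11.Δ0 u=0 p=0 v=1 clk=1 x=0 r=1 q=1
t11.Δ1 u=0 p=0 v=1 clk=0 x=0 r=1 q=1
t12.Δ0 u=0 p=0 v=1 clk=0 x=0 r=1 q=1
t12.Δ1 u=0 p=0 v=1 clk=1 x=0 r=1 q=1
t12.Δ2 u=0 p=1 v=1 clk=1 x=0 r=1 q=1
t12.Δ3 u=1 p=1 v=0 clk=1 x=0 r=1 q=1
t12.Δ4 u=1 p=1 v=1 clk=1 x=0 r=0 q=1
t12.Δ5 u=1 p=1 v=1 clk=1 x=0 r=0 q=0
t12.Δ6 u=1 p=1 v=0 clk=1 x=0 r=0 q=0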